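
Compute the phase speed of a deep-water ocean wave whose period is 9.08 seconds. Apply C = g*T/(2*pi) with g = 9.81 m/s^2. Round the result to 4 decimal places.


We use the deep-water celerity formula:
C = g * T / (2 * pi)
C = 9.81 * 9.08 / (2 * 3.14159...)
C = 89.074800 / 6.283185
C = 14.1767 m/s

14.1767


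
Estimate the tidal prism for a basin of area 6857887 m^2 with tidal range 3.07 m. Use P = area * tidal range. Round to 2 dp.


Tidal prism = Area * Tidal range
P = 6857887 * 3.07
P = 21053713.09 m^3

21053713.09


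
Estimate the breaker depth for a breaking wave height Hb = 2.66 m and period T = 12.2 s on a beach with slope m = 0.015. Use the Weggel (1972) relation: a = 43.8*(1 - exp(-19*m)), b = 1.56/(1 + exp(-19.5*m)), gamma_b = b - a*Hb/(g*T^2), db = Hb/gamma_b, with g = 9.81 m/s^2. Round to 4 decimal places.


a = 43.8 * (1 - exp(-19 * m))
exp(-19 * 0.015) = exp(-0.2850) = 0.752014
a = 43.8 * (1 - 0.752014) = 10.861776
b = 1.56 / (1 + exp(-19.5 * m))
exp(-19.5 * 0.015) = exp(-0.2925) = 0.746395
b = 1.56 / (1 + 0.746395) = 0.893269
Hb / (g * T^2) = 2.66 / (9.81 * 12.2^2) = 2.66 / 1460.1204 = 0.00182177
gamma_b = b - a * Hb/(g*T^2) = 0.893269 - 10.861776 * 0.00182177 = 0.873481
db = Hb / gamma_b = 2.66 / 0.873481
db = 3.0453 m

3.0453


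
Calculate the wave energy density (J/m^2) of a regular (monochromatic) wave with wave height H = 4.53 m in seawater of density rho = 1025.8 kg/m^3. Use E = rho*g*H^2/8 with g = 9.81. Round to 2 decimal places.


E = (1/8) * rho * g * H^2
E = (1/8) * 1025.8 * 9.81 * 4.53^2
E = 0.125 * 1025.8 * 9.81 * 20.5209
E = 25812.98 J/m^2

25812.98


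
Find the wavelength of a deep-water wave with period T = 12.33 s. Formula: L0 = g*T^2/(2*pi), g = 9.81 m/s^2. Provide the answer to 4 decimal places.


L0 = g * T^2 / (2 * pi)
L0 = 9.81 * 12.33^2 / (2 * pi)
L0 = 9.81 * 152.0289 / 6.28319
L0 = 1491.4035 / 6.28319
L0 = 237.3642 m

237.3642


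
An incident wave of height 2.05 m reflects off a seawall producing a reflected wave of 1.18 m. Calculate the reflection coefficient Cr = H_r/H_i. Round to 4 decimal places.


Cr = H_r / H_i
Cr = 1.18 / 2.05
Cr = 0.5756

0.5756


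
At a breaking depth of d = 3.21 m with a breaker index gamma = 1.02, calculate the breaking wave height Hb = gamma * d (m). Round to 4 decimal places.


Hb = gamma * d
Hb = 1.02 * 3.21
Hb = 3.2742 m

3.2742


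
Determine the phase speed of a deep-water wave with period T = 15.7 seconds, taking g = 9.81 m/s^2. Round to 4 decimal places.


We use the deep-water celerity formula:
C = g * T / (2 * pi)
C = 9.81 * 15.7 / (2 * 3.14159...)
C = 154.017000 / 6.283185
C = 24.5126 m/s

24.5126


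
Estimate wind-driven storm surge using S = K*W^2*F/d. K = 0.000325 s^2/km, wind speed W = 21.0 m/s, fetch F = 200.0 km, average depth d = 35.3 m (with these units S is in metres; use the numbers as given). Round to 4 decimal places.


S = K * W^2 * F / d
W^2 = 21.0^2 = 441.00
S = 0.000325 * 441.00 * 200.0 / 35.3
Numerator = 0.000325 * 441.00 * 200.0 = 28.665000
S = 28.665000 / 35.3 = 0.8120 m

0.8120


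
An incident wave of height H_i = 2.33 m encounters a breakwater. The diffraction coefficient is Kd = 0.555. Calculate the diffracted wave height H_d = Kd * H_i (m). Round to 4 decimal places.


H_d = Kd * H_i
H_d = 0.555 * 2.33
H_d = 1.2932 m

1.2932


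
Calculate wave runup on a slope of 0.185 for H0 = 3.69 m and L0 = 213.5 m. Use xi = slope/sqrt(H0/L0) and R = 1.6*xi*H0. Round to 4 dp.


xi = slope / sqrt(H0/L0)
H0/L0 = 3.69/213.5 = 0.017283
sqrt(0.017283) = 0.131466
xi = 0.185 / 0.131466 = 1.407205
R = 1.6 * xi * H0 = 1.6 * 1.407205 * 3.69
R = 8.3081 m

8.3081


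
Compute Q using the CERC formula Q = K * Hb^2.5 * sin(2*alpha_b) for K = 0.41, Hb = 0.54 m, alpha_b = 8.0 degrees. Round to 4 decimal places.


Q = K * Hb^2.5 * sin(2 * alpha_b)
Hb^2.5 = 0.54^2.5 = 0.214281
sin(2 * 8.0) = sin(16.0) = 0.275637
Q = 0.41 * 0.214281 * 0.275637
Q = 0.0242 m^3/s

0.0242


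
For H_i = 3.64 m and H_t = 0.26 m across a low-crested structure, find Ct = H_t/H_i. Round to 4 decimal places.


Ct = H_t / H_i
Ct = 0.26 / 3.64
Ct = 0.0714

0.0714


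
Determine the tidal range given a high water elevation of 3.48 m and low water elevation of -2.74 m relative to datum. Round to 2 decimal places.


Tidal range = High water - Low water
Tidal range = 3.48 - (-2.74)
Tidal range = 6.22 m

6.22


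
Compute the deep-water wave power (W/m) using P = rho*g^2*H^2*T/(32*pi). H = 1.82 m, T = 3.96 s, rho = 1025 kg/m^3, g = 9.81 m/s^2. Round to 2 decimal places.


P = rho * g^2 * H^2 * T / (32 * pi)
P = 1025 * 9.81^2 * 1.82^2 * 3.96 / (32 * pi)
P = 1025 * 96.2361 * 3.3124 * 3.96 / 100.53096
P = 12870.64 W/m

12870.64


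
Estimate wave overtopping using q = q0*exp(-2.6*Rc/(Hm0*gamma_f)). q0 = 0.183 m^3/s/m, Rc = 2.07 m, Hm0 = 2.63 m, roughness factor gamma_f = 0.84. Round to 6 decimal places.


q = q0 * exp(-2.6 * Rc / (Hm0 * gamma_f))
Exponent = -2.6 * 2.07 / (2.63 * 0.84)
= -2.6 * 2.07 / 2.2092
= -2.436176
exp(-2.436176) = 0.087495
q = 0.183 * 0.087495
q = 0.016012 m^3/s/m

0.016012


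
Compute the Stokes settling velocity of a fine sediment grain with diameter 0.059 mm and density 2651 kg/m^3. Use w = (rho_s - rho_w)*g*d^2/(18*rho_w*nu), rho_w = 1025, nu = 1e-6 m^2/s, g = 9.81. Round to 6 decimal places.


w = (rho_s - rho_w) * g * d^2 / (18 * rho_w * nu)
d = 0.059 mm = 0.000059 m
rho_s - rho_w = 2651 - 1025 = 1626
Numerator = 1626 * 9.81 * (0.000059)^2 = 0.000055525640
Denominator = 18 * 1025 * 1e-6 = 0.018450
w = 0.003010 m/s

0.003010


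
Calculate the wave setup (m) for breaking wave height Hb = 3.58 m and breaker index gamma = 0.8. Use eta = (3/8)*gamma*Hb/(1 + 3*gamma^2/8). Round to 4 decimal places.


eta = (3/8) * gamma * Hb / (1 + 3*gamma^2/8)
Numerator = (3/8) * 0.8 * 3.58 = 1.074000
Denominator = 1 + 3*0.8^2/8 = 1 + 0.240000 = 1.240000
eta = 1.074000 / 1.240000
eta = 0.8661 m

0.8661


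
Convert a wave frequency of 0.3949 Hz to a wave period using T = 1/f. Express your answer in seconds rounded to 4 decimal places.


T = 1 / f
T = 1 / 0.3949
T = 2.5323 s

2.5323


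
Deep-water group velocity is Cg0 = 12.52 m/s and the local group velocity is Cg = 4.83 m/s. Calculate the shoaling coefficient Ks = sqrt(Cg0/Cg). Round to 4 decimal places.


Ks = sqrt(Cg0 / Cg)
Ks = sqrt(12.52 / 4.83)
Ks = sqrt(2.5921)
Ks = 1.6100

1.6100


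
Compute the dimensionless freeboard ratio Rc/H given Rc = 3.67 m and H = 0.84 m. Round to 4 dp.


Relative freeboard = Rc / H
= 3.67 / 0.84
= 4.3690

4.3690


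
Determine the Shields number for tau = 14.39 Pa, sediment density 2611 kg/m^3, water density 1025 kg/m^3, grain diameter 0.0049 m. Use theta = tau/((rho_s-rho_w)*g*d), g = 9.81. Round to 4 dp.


theta = tau / ((rho_s - rho_w) * g * d)
rho_s - rho_w = 2611 - 1025 = 1586
Denominator = 1586 * 9.81 * 0.0049 = 76.237434
theta = 14.39 / 76.237434
theta = 0.1888

0.1888


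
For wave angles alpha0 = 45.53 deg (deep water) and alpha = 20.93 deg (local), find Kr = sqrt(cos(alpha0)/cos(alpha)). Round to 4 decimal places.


Kr = sqrt(cos(alpha0) / cos(alpha))
cos(45.53) = 0.700536
cos(20.93) = 0.934018
Kr = sqrt(0.700536 / 0.934018)
Kr = sqrt(0.750024)
Kr = 0.8660

0.8660


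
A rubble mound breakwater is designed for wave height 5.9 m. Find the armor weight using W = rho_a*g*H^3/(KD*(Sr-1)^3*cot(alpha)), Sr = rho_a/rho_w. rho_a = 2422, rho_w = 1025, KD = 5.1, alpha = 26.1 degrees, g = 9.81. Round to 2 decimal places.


Sr = rho_a / rho_w = 2422 / 1025 = 2.362927
(Sr - 1) = 1.362927
(Sr - 1)^3 = 2.531731
cot(26.1) = 1 / tan(26.1) = 1 / 0.489895 = 2.041254
Numerator = 2422 * 9.81 * 5.9^3 = 4879768.0718
Denominator = 5.1 * 2.531731 * 2.041254 = 26.356324
W = 4879768.0718 / 26.356324
W = 185146.00 N

185146.00


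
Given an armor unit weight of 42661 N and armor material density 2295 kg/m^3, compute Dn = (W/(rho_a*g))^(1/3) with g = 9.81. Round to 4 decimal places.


V = W / (rho_a * g)
V = 42661 / (2295 * 9.81)
V = 42661 / 22513.95
V = 1.894870 m^3
Dn = V^(1/3) = 1.894870^(1/3)
Dn = 1.2374 m

1.2374


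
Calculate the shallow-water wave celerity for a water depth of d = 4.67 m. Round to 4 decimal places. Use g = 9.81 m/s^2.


Using the shallow-water approximation:
C = sqrt(g * d) = sqrt(9.81 * 4.67)
C = sqrt(45.8127)
C = 6.7685 m/s

6.7685


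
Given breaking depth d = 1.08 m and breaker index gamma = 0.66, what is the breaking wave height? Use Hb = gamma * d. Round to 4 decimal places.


Hb = gamma * d
Hb = 0.66 * 1.08
Hb = 0.7128 m

0.7128


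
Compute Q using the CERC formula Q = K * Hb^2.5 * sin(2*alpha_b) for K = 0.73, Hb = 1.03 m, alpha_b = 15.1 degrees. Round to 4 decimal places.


Q = K * Hb^2.5 * sin(2 * alpha_b)
Hb^2.5 = 1.03^2.5 = 1.076696
sin(2 * 15.1) = sin(30.2) = 0.503020
Q = 0.73 * 1.076696 * 0.503020
Q = 0.3954 m^3/s

0.3954


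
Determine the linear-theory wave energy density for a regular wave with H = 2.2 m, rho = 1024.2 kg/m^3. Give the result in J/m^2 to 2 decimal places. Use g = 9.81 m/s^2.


E = (1/8) * rho * g * H^2
E = (1/8) * 1024.2 * 9.81 * 2.2^2
E = 0.125 * 1024.2 * 9.81 * 4.8400
E = 6078.68 J/m^2

6078.68


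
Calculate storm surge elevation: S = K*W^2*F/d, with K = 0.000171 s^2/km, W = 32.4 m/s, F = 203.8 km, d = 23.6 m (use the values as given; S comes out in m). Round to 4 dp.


S = K * W^2 * F / d
W^2 = 32.4^2 = 1049.76
S = 0.000171 * 1049.76 * 203.8 / 23.6
Numerator = 0.000171 * 1049.76 * 203.8 = 36.583926
S = 36.583926 / 23.6 = 1.5502 m

1.5502


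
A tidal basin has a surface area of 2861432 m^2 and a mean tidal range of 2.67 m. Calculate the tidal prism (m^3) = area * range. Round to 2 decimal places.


Tidal prism = Area * Tidal range
P = 2861432 * 2.67
P = 7640023.44 m^3

7640023.44


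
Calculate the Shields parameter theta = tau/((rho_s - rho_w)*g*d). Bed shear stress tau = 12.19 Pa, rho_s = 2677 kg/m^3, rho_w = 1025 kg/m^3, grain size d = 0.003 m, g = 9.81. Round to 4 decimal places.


theta = tau / ((rho_s - rho_w) * g * d)
rho_s - rho_w = 2677 - 1025 = 1652
Denominator = 1652 * 9.81 * 0.003 = 48.618360
theta = 12.19 / 48.618360
theta = 0.2507

0.2507


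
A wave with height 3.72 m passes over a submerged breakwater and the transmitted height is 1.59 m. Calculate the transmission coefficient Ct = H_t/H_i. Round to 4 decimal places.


Ct = H_t / H_i
Ct = 1.59 / 3.72
Ct = 0.4274

0.4274


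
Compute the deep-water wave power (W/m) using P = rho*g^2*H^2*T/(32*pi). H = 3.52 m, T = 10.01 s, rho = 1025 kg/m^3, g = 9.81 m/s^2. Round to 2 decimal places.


P = rho * g^2 * H^2 * T / (32 * pi)
P = 1025 * 9.81^2 * 3.52^2 * 10.01 / (32 * pi)
P = 1025 * 96.2361 * 12.3904 * 10.01 / 100.53096
P = 121697.44 W/m

121697.44


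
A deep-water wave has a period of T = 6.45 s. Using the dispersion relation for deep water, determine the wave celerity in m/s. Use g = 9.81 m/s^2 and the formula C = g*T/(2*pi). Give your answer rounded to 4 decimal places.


We use the deep-water celerity formula:
C = g * T / (2 * pi)
C = 9.81 * 6.45 / (2 * 3.14159...)
C = 63.274500 / 6.283185
C = 10.0704 m/s

10.0704


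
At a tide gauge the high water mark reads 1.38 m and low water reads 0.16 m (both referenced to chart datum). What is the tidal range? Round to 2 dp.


Tidal range = High water - Low water
Tidal range = 1.38 - (0.16)
Tidal range = 1.22 m

1.22


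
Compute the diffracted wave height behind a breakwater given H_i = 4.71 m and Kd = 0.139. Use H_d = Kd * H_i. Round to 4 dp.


H_d = Kd * H_i
H_d = 0.139 * 4.71
H_d = 0.6547 m

0.6547


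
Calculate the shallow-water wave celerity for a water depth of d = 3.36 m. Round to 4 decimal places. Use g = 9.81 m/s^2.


Using the shallow-water approximation:
C = sqrt(g * d) = sqrt(9.81 * 3.36)
C = sqrt(32.9616)
C = 5.7412 m/s

5.7412


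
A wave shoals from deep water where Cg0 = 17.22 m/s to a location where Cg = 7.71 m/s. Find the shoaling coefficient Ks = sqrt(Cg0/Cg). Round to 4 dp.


Ks = sqrt(Cg0 / Cg)
Ks = sqrt(17.22 / 7.71)
Ks = sqrt(2.2335)
Ks = 1.4945

1.4945


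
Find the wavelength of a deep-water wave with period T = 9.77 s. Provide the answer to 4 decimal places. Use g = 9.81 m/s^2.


L0 = g * T^2 / (2 * pi)
L0 = 9.81 * 9.77^2 / (2 * pi)
L0 = 9.81 * 95.4529 / 6.28319
L0 = 936.3929 / 6.28319
L0 = 149.0316 m

149.0316


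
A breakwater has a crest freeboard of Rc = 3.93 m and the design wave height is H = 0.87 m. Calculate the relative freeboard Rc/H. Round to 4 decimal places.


Relative freeboard = Rc / H
= 3.93 / 0.87
= 4.5172

4.5172


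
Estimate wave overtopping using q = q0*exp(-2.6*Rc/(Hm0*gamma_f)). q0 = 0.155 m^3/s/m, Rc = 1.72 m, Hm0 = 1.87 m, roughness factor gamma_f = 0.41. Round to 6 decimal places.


q = q0 * exp(-2.6 * Rc / (Hm0 * gamma_f))
Exponent = -2.6 * 1.72 / (1.87 * 0.41)
= -2.6 * 1.72 / 0.7667
= -5.832790
exp(-5.832790) = 0.002930
q = 0.155 * 0.002930
q = 0.000454 m^3/s/m

0.000454


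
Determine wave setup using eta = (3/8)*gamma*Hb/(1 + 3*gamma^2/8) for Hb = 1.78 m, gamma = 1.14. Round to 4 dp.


eta = (3/8) * gamma * Hb / (1 + 3*gamma^2/8)
Numerator = (3/8) * 1.14 * 1.78 = 0.760950
Denominator = 1 + 3*1.14^2/8 = 1 + 0.487350 = 1.487350
eta = 0.760950 / 1.487350
eta = 0.5116 m

0.5116


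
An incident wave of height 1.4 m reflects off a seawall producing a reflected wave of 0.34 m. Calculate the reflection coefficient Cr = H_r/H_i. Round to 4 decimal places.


Cr = H_r / H_i
Cr = 0.34 / 1.4
Cr = 0.2429

0.2429


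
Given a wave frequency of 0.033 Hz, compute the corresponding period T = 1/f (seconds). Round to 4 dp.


T = 1 / f
T = 1 / 0.033
T = 30.3030 s

30.3030


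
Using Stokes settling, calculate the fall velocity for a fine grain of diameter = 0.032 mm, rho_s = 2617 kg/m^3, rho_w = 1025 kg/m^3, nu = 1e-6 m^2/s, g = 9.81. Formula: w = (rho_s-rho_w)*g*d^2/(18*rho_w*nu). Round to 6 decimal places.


w = (rho_s - rho_w) * g * d^2 / (18 * rho_w * nu)
d = 0.032 mm = 0.000032 m
rho_s - rho_w = 2617 - 1025 = 1592
Numerator = 1592 * 9.81 * (0.000032)^2 = 0.000015992340
Denominator = 18 * 1025 * 1e-6 = 0.018450
w = 0.000867 m/s

0.000867


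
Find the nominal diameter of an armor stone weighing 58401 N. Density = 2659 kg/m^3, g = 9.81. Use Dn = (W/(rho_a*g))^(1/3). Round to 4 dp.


V = W / (rho_a * g)
V = 58401 / (2659 * 9.81)
V = 58401 / 26084.79
V = 2.238891 m^3
Dn = V^(1/3) = 2.238891^(1/3)
Dn = 1.3082 m

1.3082


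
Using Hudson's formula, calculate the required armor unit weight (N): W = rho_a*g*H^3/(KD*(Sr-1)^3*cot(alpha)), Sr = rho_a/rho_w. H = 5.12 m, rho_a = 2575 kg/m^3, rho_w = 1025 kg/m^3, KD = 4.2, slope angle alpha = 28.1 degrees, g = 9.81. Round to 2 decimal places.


Sr = rho_a / rho_w = 2575 / 1025 = 2.512195
(Sr - 1) = 1.512195
(Sr - 1)^3 = 3.457988
cot(28.1) = 1 / tan(28.1) = 1 / 0.533950 = 1.872834
Numerator = 2575 * 9.81 * 5.12^3 = 3390440.4726
Denominator = 4.2 * 3.457988 * 1.872834 = 27.200192
W = 3390440.4726 / 27.200192
W = 124647.67 N

124647.67


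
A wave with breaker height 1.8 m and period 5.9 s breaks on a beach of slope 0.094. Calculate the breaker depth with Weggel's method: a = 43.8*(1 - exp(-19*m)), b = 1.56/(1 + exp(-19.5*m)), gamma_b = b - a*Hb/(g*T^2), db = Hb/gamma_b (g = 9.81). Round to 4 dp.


a = 43.8 * (1 - exp(-19 * m))
exp(-19 * 0.094) = exp(-1.7860) = 0.167629
a = 43.8 * (1 - 0.167629) = 36.457835
b = 1.56 / (1 + exp(-19.5 * m))
exp(-19.5 * 0.094) = exp(-1.8330) = 0.159933
b = 1.56 / (1 + 0.159933) = 1.344905
Hb / (g * T^2) = 1.8 / (9.81 * 5.9^2) = 1.8 / 341.4861 = 0.00527108
gamma_b = b - a * Hb/(g*T^2) = 1.344905 - 36.457835 * 0.00527108 = 1.152733
db = Hb / gamma_b = 1.8 / 1.152733
db = 1.5615 m

1.5615


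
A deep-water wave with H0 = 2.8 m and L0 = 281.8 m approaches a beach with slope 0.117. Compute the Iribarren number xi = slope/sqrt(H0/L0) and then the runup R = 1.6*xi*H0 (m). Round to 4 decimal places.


xi = slope / sqrt(H0/L0)
H0/L0 = 2.8/281.8 = 0.009936
sqrt(0.009936) = 0.099680
xi = 0.117 / 0.099680 = 1.173755
R = 1.6 * xi * H0 = 1.6 * 1.173755 * 2.8
R = 5.2584 m

5.2584


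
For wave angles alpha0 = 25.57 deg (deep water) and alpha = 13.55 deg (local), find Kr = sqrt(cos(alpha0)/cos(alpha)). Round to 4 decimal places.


Kr = sqrt(cos(alpha0) / cos(alpha))
cos(25.57) = 0.902059
cos(13.55) = 0.972166
Kr = sqrt(0.902059 / 0.972166)
Kr = sqrt(0.927886)
Kr = 0.9633

0.9633


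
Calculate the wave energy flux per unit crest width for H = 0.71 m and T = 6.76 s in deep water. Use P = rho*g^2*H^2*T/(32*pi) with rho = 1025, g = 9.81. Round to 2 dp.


P = rho * g^2 * H^2 * T / (32 * pi)
P = 1025 * 9.81^2 * 0.71^2 * 6.76 / (32 * pi)
P = 1025 * 96.2361 * 0.5041 * 6.76 / 100.53096
P = 3343.69 W/m

3343.69


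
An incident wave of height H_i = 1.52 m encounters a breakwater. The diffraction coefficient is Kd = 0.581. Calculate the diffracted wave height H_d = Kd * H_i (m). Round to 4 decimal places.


H_d = Kd * H_i
H_d = 0.581 * 1.52
H_d = 0.8831 m

0.8831


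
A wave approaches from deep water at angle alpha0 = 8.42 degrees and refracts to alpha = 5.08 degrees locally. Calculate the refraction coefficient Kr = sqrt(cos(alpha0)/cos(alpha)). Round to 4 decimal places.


Kr = sqrt(cos(alpha0) / cos(alpha))
cos(8.42) = 0.989221
cos(5.08) = 0.996072
Kr = sqrt(0.989221 / 0.996072)
Kr = sqrt(0.993122)
Kr = 0.9966

0.9966


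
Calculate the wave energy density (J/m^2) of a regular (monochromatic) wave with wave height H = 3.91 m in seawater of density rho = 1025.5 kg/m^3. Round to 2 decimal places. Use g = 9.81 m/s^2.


E = (1/8) * rho * g * H^2
E = (1/8) * 1025.5 * 9.81 * 3.91^2
E = 0.125 * 1025.5 * 9.81 * 15.2881
E = 19225.08 J/m^2

19225.08


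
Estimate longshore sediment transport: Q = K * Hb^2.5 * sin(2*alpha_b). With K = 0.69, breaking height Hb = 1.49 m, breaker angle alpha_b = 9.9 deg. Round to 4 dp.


Q = K * Hb^2.5 * sin(2 * alpha_b)
Hb^2.5 = 1.49^2.5 = 2.709977
sin(2 * 9.9) = sin(19.8) = 0.338738
Q = 0.69 * 2.709977 * 0.338738
Q = 0.6334 m^3/s

0.6334


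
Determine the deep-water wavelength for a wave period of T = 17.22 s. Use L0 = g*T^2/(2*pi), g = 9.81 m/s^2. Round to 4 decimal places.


L0 = g * T^2 / (2 * pi)
L0 = 9.81 * 17.22^2 / (2 * pi)
L0 = 9.81 * 296.5284 / 6.28319
L0 = 2908.9436 / 6.28319
L0 = 462.9728 m

462.9728


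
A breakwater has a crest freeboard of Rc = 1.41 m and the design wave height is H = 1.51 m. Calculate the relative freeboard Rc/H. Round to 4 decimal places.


Relative freeboard = Rc / H
= 1.41 / 1.51
= 0.9338

0.9338


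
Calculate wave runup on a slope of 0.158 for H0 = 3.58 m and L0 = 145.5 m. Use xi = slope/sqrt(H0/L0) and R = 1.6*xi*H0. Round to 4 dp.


xi = slope / sqrt(H0/L0)
H0/L0 = 3.58/145.5 = 0.024605
sqrt(0.024605) = 0.156859
xi = 0.158 / 0.156859 = 1.007273
R = 1.6 * xi * H0 = 1.6 * 1.007273 * 3.58
R = 5.7697 m

5.7697


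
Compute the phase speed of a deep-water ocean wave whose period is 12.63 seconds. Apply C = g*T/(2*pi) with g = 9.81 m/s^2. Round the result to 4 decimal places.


We use the deep-water celerity formula:
C = g * T / (2 * pi)
C = 9.81 * 12.63 / (2 * 3.14159...)
C = 123.900300 / 6.283185
C = 19.7193 m/s

19.7193


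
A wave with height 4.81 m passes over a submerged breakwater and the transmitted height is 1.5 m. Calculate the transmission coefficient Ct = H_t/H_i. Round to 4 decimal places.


Ct = H_t / H_i
Ct = 1.5 / 4.81
Ct = 0.3119

0.3119


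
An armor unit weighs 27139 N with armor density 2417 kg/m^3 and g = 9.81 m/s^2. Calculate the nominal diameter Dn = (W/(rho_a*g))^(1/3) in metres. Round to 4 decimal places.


V = W / (rho_a * g)
V = 27139 / (2417 * 9.81)
V = 27139 / 23710.77
V = 1.144585 m^3
Dn = V^(1/3) = 1.144585^(1/3)
Dn = 1.0460 m

1.0460


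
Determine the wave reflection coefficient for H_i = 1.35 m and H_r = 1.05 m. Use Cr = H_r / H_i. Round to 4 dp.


Cr = H_r / H_i
Cr = 1.05 / 1.35
Cr = 0.7778

0.7778


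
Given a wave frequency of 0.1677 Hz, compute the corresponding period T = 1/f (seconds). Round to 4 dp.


T = 1 / f
T = 1 / 0.1677
T = 5.9630 s

5.9630


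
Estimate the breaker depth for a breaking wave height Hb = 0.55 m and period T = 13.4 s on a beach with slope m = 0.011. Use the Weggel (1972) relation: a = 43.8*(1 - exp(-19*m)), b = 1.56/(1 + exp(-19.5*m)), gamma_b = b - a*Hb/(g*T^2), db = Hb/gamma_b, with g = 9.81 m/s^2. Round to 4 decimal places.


a = 43.8 * (1 - exp(-19 * m))
exp(-19 * 0.011) = exp(-0.2090) = 0.811395
a = 43.8 * (1 - 0.811395) = 8.260889
b = 1.56 / (1 + exp(-19.5 * m))
exp(-19.5 * 0.011) = exp(-0.2145) = 0.806945
b = 1.56 / (1 + 0.806945) = 0.863336
Hb / (g * T^2) = 0.55 / (9.81 * 13.4^2) = 0.55 / 1761.4836 = 0.00031224
gamma_b = b - a * Hb/(g*T^2) = 0.863336 - 8.260889 * 0.00031224 = 0.860756
db = Hb / gamma_b = 0.55 / 0.860756
db = 0.6390 m

0.6390


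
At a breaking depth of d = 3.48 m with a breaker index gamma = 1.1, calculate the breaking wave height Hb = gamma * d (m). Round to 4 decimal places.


Hb = gamma * d
Hb = 1.1 * 3.48
Hb = 3.8280 m

3.8280


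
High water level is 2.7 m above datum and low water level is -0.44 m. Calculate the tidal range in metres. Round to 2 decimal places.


Tidal range = High water - Low water
Tidal range = 2.7 - (-0.44)
Tidal range = 3.14 m

3.14


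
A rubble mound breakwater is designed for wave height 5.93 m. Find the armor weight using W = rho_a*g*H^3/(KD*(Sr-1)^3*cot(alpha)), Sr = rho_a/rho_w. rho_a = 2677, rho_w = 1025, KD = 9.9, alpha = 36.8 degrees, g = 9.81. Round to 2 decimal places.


Sr = rho_a / rho_w = 2677 / 1025 = 2.611707
(Sr - 1) = 1.611707
(Sr - 1)^3 = 4.186572
cot(36.8) = 1 / tan(36.8) = 1 / 0.748096 = 1.336728
Numerator = 2677 * 9.81 * 5.93^3 = 5476227.2080
Denominator = 9.9 * 4.186572 * 1.336728 = 55.403428
W = 5476227.2080 / 55.403428
W = 98842.75 N

98842.75


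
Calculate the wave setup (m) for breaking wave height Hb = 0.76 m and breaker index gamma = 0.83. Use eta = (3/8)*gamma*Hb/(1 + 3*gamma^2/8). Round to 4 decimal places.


eta = (3/8) * gamma * Hb / (1 + 3*gamma^2/8)
Numerator = (3/8) * 0.83 * 0.76 = 0.236550
Denominator = 1 + 3*0.83^2/8 = 1 + 0.258338 = 1.258338
eta = 0.236550 / 1.258338
eta = 0.1880 m

0.1880


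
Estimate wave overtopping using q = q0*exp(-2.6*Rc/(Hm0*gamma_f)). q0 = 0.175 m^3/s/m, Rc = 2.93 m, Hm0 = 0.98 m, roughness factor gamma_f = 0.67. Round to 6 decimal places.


q = q0 * exp(-2.6 * Rc / (Hm0 * gamma_f))
Exponent = -2.6 * 2.93 / (0.98 * 0.67)
= -2.6 * 2.93 / 0.6566
= -11.602193
exp(-11.602193) = 0.000009
q = 0.175 * 0.000009
q = 0.000002 m^3/s/m

0.000002


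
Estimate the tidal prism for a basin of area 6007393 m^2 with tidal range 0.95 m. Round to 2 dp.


Tidal prism = Area * Tidal range
P = 6007393 * 0.95
P = 5707023.35 m^3

5707023.35


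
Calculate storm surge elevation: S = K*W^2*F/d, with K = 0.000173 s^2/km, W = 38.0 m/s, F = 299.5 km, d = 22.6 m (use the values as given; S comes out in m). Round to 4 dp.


S = K * W^2 * F / d
W^2 = 38.0^2 = 1444.00
S = 0.000173 * 1444.00 * 299.5 / 22.6
Numerator = 0.000173 * 1444.00 * 299.5 = 74.818694
S = 74.818694 / 22.6 = 3.3106 m

3.3106


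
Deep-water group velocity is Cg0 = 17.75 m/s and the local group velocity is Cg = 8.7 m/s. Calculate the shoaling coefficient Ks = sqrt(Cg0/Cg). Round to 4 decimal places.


Ks = sqrt(Cg0 / Cg)
Ks = sqrt(17.75 / 8.7)
Ks = sqrt(2.0402)
Ks = 1.4284

1.4284


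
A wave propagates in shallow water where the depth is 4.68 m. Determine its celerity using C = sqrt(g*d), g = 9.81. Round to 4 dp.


Using the shallow-water approximation:
C = sqrt(g * d) = sqrt(9.81 * 4.68)
C = sqrt(45.9108)
C = 6.7758 m/s

6.7758


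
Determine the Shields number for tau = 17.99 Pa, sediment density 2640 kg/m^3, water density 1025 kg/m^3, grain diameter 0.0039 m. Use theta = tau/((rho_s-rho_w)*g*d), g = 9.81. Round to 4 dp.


theta = tau / ((rho_s - rho_w) * g * d)
rho_s - rho_w = 2640 - 1025 = 1615
Denominator = 1615 * 9.81 * 0.0039 = 61.788285
theta = 17.99 / 61.788285
theta = 0.2912

0.2912


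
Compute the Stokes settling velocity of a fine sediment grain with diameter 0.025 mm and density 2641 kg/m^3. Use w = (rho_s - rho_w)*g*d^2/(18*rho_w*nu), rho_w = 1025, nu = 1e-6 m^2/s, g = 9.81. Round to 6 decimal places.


w = (rho_s - rho_w) * g * d^2 / (18 * rho_w * nu)
d = 0.025 mm = 0.000025 m
rho_s - rho_w = 2641 - 1025 = 1616
Numerator = 1616 * 9.81 * (0.000025)^2 = 0.000009908100
Denominator = 18 * 1025 * 1e-6 = 0.018450
w = 0.000537 m/s

0.000537


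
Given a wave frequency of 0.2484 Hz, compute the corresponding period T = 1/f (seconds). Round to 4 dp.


T = 1 / f
T = 1 / 0.2484
T = 4.0258 s

4.0258


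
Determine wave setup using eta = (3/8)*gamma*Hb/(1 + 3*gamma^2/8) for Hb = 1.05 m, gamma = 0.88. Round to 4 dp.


eta = (3/8) * gamma * Hb / (1 + 3*gamma^2/8)
Numerator = (3/8) * 0.88 * 1.05 = 0.346500
Denominator = 1 + 3*0.88^2/8 = 1 + 0.290400 = 1.290400
eta = 0.346500 / 1.290400
eta = 0.2685 m

0.2685


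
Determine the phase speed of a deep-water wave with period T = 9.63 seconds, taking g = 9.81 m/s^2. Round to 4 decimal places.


We use the deep-water celerity formula:
C = g * T / (2 * pi)
C = 9.81 * 9.63 / (2 * 3.14159...)
C = 94.470300 / 6.283185
C = 15.0354 m/s

15.0354


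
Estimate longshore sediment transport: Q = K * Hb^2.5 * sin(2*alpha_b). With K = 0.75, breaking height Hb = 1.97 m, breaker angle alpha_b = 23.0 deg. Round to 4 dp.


Q = K * Hb^2.5 * sin(2 * alpha_b)
Hb^2.5 = 1.97^2.5 = 5.447103
sin(2 * 23.0) = sin(46.0) = 0.719340
Q = 0.75 * 5.447103 * 0.719340
Q = 2.9387 m^3/s

2.9387


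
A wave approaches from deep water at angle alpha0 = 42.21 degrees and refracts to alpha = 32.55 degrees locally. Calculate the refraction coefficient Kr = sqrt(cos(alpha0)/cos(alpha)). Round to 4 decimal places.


Kr = sqrt(cos(alpha0) / cos(alpha))
cos(42.21) = 0.740687
cos(32.55) = 0.842922
Kr = sqrt(0.740687 / 0.842922)
Kr = sqrt(0.878714)
Kr = 0.9374

0.9374


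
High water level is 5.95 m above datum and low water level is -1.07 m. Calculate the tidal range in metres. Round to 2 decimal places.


Tidal range = High water - Low water
Tidal range = 5.95 - (-1.07)
Tidal range = 7.02 m

7.02


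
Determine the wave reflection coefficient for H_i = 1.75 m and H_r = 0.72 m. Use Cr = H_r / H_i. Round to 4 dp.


Cr = H_r / H_i
Cr = 0.72 / 1.75
Cr = 0.4114

0.4114


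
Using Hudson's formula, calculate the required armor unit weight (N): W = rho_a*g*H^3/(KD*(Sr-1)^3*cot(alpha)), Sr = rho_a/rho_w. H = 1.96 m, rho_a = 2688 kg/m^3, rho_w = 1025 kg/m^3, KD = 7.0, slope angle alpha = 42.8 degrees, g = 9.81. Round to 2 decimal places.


Sr = rho_a / rho_w = 2688 / 1025 = 2.622439
(Sr - 1) = 1.622439
(Sr - 1)^3 = 4.270760
cot(42.8) = 1 / tan(42.8) = 1 / 0.926010 = 1.079902
Numerator = 2688 * 9.81 * 1.96^3 = 198548.4431
Denominator = 7.0 * 4.270760 * 1.079902 = 32.284008
W = 198548.4431 / 32.284008
W = 6150.06 N

6150.06


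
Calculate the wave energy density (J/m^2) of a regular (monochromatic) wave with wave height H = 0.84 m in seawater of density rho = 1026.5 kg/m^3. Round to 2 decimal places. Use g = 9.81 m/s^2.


E = (1/8) * rho * g * H^2
E = (1/8) * 1026.5 * 9.81 * 0.84^2
E = 0.125 * 1026.5 * 9.81 * 0.7056
E = 888.17 J/m^2

888.17


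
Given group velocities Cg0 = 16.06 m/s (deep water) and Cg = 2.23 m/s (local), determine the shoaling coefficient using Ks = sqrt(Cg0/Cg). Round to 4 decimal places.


Ks = sqrt(Cg0 / Cg)
Ks = sqrt(16.06 / 2.23)
Ks = sqrt(7.2018)
Ks = 2.6836

2.6836


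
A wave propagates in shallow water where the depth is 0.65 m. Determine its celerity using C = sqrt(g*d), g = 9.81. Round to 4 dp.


Using the shallow-water approximation:
C = sqrt(g * d) = sqrt(9.81 * 0.65)
C = sqrt(6.3765)
C = 2.5252 m/s

2.5252


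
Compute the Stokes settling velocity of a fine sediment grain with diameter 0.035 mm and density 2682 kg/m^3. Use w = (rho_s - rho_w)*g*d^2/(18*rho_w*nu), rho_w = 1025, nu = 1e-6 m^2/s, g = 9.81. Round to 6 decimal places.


w = (rho_s - rho_w) * g * d^2 / (18 * rho_w * nu)
d = 0.035 mm = 0.000035 m
rho_s - rho_w = 2682 - 1025 = 1657
Numerator = 1657 * 9.81 * (0.000035)^2 = 0.000019912583
Denominator = 18 * 1025 * 1e-6 = 0.018450
w = 0.001079 m/s

0.001079


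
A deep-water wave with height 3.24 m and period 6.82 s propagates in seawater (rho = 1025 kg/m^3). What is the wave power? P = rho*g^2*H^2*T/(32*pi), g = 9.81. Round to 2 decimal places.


P = rho * g^2 * H^2 * T / (32 * pi)
P = 1025 * 9.81^2 * 3.24^2 * 6.82 / (32 * pi)
P = 1025 * 96.2361 * 10.4976 * 6.82 / 100.53096
P = 70248.40 W/m

70248.40


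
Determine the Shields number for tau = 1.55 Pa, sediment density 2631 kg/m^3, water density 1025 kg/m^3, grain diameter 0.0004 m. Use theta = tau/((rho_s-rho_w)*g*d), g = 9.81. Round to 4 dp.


theta = tau / ((rho_s - rho_w) * g * d)
rho_s - rho_w = 2631 - 1025 = 1606
Denominator = 1606 * 9.81 * 0.0004 = 6.301944
theta = 1.55 / 6.301944
theta = 0.2460

0.2460


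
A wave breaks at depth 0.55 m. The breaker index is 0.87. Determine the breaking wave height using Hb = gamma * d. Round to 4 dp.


Hb = gamma * d
Hb = 0.87 * 0.55
Hb = 0.4785 m

0.4785


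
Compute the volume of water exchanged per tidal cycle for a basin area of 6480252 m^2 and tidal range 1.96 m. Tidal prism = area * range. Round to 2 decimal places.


Tidal prism = Area * Tidal range
P = 6480252 * 1.96
P = 12701293.92 m^3

12701293.92


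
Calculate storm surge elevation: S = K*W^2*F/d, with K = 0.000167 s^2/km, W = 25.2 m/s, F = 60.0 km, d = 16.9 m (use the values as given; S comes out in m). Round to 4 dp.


S = K * W^2 * F / d
W^2 = 25.2^2 = 635.04
S = 0.000167 * 635.04 * 60.0 / 16.9
Numerator = 0.000167 * 635.04 * 60.0 = 6.363101
S = 6.363101 / 16.9 = 0.3765 m

0.3765


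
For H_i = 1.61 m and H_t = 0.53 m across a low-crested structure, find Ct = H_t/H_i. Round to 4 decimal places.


Ct = H_t / H_i
Ct = 0.53 / 1.61
Ct = 0.3292

0.3292


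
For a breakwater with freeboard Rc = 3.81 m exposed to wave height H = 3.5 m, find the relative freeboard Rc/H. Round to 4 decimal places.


Relative freeboard = Rc / H
= 3.81 / 3.5
= 1.0886

1.0886


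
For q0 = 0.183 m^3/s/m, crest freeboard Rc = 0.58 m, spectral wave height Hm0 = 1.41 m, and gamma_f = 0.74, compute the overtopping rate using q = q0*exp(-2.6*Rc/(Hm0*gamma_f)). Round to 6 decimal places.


q = q0 * exp(-2.6 * Rc / (Hm0 * gamma_f))
Exponent = -2.6 * 0.58 / (1.41 * 0.74)
= -2.6 * 0.58 / 1.0434
= -1.445275
exp(-1.445275) = 0.235681
q = 0.183 * 0.235681
q = 0.043130 m^3/s/m

0.043130


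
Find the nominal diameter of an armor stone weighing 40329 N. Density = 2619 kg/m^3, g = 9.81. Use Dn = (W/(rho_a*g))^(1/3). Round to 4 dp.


V = W / (rho_a * g)
V = 40329 / (2619 * 9.81)
V = 40329 / 25692.39
V = 1.569687 m^3
Dn = V^(1/3) = 1.569687^(1/3)
Dn = 1.1622 m

1.1622


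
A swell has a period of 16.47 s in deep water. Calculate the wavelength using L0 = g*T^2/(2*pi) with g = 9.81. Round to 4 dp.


L0 = g * T^2 / (2 * pi)
L0 = 9.81 * 16.47^2 / (2 * pi)
L0 = 9.81 * 271.2609 / 6.28319
L0 = 2661.0694 / 6.28319
L0 = 423.5224 m

423.5224


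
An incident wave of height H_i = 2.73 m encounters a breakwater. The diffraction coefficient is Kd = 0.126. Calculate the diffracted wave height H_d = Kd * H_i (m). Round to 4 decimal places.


H_d = Kd * H_i
H_d = 0.126 * 2.73
H_d = 0.3440 m

0.3440


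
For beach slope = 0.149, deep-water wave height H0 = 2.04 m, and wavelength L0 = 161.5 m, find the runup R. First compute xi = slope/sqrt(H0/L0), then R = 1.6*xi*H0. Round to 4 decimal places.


xi = slope / sqrt(H0/L0)
H0/L0 = 2.04/161.5 = 0.012632
sqrt(0.012632) = 0.112390
xi = 0.149 / 0.112390 = 1.325737
R = 1.6 * xi * H0 = 1.6 * 1.325737 * 2.04
R = 4.3272 m

4.3272


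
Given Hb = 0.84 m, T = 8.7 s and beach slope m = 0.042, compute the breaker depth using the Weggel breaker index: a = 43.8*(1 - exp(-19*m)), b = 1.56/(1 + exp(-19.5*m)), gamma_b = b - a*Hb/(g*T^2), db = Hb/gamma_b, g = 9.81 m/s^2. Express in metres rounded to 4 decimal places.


a = 43.8 * (1 - exp(-19 * m))
exp(-19 * 0.042) = exp(-0.7980) = 0.450229
a = 43.8 * (1 - 0.450229) = 24.079991
b = 1.56 / (1 + exp(-19.5 * m))
exp(-19.5 * 0.042) = exp(-0.8190) = 0.440872
b = 1.56 / (1 + 0.440872) = 1.082677
Hb / (g * T^2) = 0.84 / (9.81 * 8.7^2) = 0.84 / 742.5189 = 0.00113128
gamma_b = b - a * Hb/(g*T^2) = 1.082677 - 24.079991 * 0.00113128 = 1.055436
db = Hb / gamma_b = 0.84 / 1.055436
db = 0.7959 m

0.7959


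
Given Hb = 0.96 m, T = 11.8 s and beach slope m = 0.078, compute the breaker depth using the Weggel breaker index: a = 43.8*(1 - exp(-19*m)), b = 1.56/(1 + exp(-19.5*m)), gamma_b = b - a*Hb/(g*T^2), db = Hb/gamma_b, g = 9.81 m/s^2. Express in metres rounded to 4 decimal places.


a = 43.8 * (1 - exp(-19 * m))
exp(-19 * 0.078) = exp(-1.4820) = 0.227183
a = 43.8 * (1 - 0.227183) = 33.849390
b = 1.56 / (1 + exp(-19.5 * m))
exp(-19.5 * 0.078) = exp(-1.5210) = 0.218493
b = 1.56 / (1 + 0.218493) = 1.280270
Hb / (g * T^2) = 0.96 / (9.81 * 11.8^2) = 0.96 / 1365.9444 = 0.00070281
gamma_b = b - a * Hb/(g*T^2) = 1.280270 - 33.849390 * 0.00070281 = 1.256480
db = Hb / gamma_b = 0.96 / 1.256480
db = 0.7640 m

0.7640


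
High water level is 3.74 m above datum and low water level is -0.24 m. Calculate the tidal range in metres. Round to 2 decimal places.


Tidal range = High water - Low water
Tidal range = 3.74 - (-0.24)
Tidal range = 3.98 m

3.98


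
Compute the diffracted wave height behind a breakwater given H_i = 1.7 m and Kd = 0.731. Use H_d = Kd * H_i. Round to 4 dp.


H_d = Kd * H_i
H_d = 0.731 * 1.7
H_d = 1.2427 m

1.2427


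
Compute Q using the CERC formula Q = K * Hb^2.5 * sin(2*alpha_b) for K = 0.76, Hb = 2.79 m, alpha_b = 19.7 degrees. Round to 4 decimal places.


Q = K * Hb^2.5 * sin(2 * alpha_b)
Hb^2.5 = 2.79^2.5 = 13.002010
sin(2 * 19.7) = sin(39.4) = 0.634731
Q = 0.76 * 13.002010 * 0.634731
Q = 6.2721 m^3/s

6.2721


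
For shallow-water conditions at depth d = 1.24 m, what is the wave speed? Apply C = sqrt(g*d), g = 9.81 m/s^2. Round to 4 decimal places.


Using the shallow-water approximation:
C = sqrt(g * d) = sqrt(9.81 * 1.24)
C = sqrt(12.1644)
C = 3.4877 m/s

3.4877


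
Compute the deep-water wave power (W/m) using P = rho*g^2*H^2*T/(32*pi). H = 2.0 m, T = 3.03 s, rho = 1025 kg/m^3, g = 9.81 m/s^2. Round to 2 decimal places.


P = rho * g^2 * H^2 * T / (32 * pi)
P = 1025 * 9.81^2 * 2.0^2 * 3.03 / (32 * pi)
P = 1025 * 96.2361 * 4.0000 * 3.03 / 100.53096
P = 11892.27 W/m

11892.27


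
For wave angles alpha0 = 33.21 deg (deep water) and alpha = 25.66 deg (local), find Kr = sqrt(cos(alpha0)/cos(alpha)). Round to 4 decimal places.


Kr = sqrt(cos(alpha0) / cos(alpha))
cos(33.21) = 0.836669
cos(25.66) = 0.901380
Kr = sqrt(0.836669 / 0.901380)
Kr = sqrt(0.928209)
Kr = 0.9634

0.9634


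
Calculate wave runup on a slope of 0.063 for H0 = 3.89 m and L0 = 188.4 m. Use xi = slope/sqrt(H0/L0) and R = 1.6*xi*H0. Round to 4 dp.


xi = slope / sqrt(H0/L0)
H0/L0 = 3.89/188.4 = 0.020648
sqrt(0.020648) = 0.143693
xi = 0.063 / 0.143693 = 0.438436
R = 1.6 * xi * H0 = 1.6 * 0.438436 * 3.89
R = 2.7288 m

2.7288


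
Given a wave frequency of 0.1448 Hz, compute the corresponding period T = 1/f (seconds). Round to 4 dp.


T = 1 / f
T = 1 / 0.1448
T = 6.9061 s

6.9061


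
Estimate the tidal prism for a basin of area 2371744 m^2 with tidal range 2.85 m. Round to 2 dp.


Tidal prism = Area * Tidal range
P = 2371744 * 2.85
P = 6759470.40 m^3

6759470.40


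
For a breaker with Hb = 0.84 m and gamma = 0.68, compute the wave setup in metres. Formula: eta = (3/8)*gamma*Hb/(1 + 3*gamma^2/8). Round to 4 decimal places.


eta = (3/8) * gamma * Hb / (1 + 3*gamma^2/8)
Numerator = (3/8) * 0.68 * 0.84 = 0.214200
Denominator = 1 + 3*0.68^2/8 = 1 + 0.173400 = 1.173400
eta = 0.214200 / 1.173400
eta = 0.1825 m

0.1825


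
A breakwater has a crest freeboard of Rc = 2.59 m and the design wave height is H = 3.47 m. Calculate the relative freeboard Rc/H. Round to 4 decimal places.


Relative freeboard = Rc / H
= 2.59 / 3.47
= 0.7464

0.7464


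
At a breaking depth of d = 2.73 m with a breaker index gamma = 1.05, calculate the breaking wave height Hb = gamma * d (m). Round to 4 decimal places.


Hb = gamma * d
Hb = 1.05 * 2.73
Hb = 2.8665 m

2.8665


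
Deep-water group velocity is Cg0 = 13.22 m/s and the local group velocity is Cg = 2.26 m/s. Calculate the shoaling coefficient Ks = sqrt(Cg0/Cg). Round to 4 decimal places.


Ks = sqrt(Cg0 / Cg)
Ks = sqrt(13.22 / 2.26)
Ks = sqrt(5.8496)
Ks = 2.4186

2.4186


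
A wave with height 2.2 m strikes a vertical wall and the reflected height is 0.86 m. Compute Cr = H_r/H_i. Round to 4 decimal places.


Cr = H_r / H_i
Cr = 0.86 / 2.2
Cr = 0.3909

0.3909


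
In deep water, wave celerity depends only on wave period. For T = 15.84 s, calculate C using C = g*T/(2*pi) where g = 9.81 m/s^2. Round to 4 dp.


We use the deep-water celerity formula:
C = g * T / (2 * pi)
C = 9.81 * 15.84 / (2 * 3.14159...)
C = 155.390400 / 6.283185
C = 24.7312 m/s

24.7312


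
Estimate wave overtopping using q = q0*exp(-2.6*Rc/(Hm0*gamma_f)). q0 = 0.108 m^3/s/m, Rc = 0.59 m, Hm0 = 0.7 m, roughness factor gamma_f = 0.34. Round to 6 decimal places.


q = q0 * exp(-2.6 * Rc / (Hm0 * gamma_f))
Exponent = -2.6 * 0.59 / (0.7 * 0.34)
= -2.6 * 0.59 / 0.2380
= -6.445378
exp(-6.445378) = 0.001588
q = 0.108 * 0.001588
q = 0.000171 m^3/s/m

0.000171


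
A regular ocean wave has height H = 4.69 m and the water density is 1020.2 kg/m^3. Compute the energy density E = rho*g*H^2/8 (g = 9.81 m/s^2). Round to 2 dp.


E = (1/8) * rho * g * H^2
E = (1/8) * 1020.2 * 9.81 * 4.69^2
E = 0.125 * 1020.2 * 9.81 * 21.9961
E = 27517.57 J/m^2

27517.57


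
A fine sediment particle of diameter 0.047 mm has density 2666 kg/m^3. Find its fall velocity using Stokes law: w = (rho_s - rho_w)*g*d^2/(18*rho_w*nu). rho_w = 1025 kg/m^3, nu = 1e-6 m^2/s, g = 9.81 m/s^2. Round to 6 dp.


w = (rho_s - rho_w) * g * d^2 / (18 * rho_w * nu)
d = 0.047 mm = 0.000047 m
rho_s - rho_w = 2666 - 1025 = 1641
Numerator = 1641 * 9.81 * (0.000047)^2 = 0.000035560946
Denominator = 18 * 1025 * 1e-6 = 0.018450
w = 0.001927 m/s

0.001927


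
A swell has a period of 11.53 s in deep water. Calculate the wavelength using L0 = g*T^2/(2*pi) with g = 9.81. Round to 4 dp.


L0 = g * T^2 / (2 * pi)
L0 = 9.81 * 11.53^2 / (2 * pi)
L0 = 9.81 * 132.9409 / 6.28319
L0 = 1304.1502 / 6.28319
L0 = 207.5620 m

207.5620


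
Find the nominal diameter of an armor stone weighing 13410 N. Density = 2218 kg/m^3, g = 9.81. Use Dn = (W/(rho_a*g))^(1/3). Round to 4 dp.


V = W / (rho_a * g)
V = 13410 / (2218 * 9.81)
V = 13410 / 21758.58
V = 0.616309 m^3
Dn = V^(1/3) = 0.616309^(1/3)
Dn = 0.8510 m

0.8510


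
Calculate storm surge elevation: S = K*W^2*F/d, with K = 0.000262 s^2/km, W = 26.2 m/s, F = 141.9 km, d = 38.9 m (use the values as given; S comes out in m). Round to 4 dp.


S = K * W^2 * F / d
W^2 = 26.2^2 = 686.44
S = 0.000262 * 686.44 * 141.9 / 38.9
Numerator = 0.000262 * 686.44 * 141.9 = 25.520329
S = 25.520329 / 38.9 = 0.6560 m

0.6560


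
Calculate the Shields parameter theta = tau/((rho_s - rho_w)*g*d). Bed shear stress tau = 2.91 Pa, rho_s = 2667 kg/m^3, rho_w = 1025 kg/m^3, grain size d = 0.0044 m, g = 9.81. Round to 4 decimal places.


theta = tau / ((rho_s - rho_w) * g * d)
rho_s - rho_w = 2667 - 1025 = 1642
Denominator = 1642 * 9.81 * 0.0044 = 70.875288
theta = 2.91 / 70.875288
theta = 0.0411

0.0411


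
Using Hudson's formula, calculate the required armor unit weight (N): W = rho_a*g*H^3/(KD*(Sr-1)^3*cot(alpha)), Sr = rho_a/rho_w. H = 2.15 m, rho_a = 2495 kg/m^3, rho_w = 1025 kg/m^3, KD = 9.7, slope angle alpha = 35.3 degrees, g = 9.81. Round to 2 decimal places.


Sr = rho_a / rho_w = 2495 / 1025 = 2.434146
(Sr - 1) = 1.434146
(Sr - 1)^3 = 2.949717
cot(35.3) = 1 / tan(35.3) = 1 / 0.708039 = 1.412351
Numerator = 2495 * 9.81 * 2.15^3 = 243251.1696
Denominator = 9.7 * 2.949717 * 1.412351 = 40.410542
W = 243251.1696 / 40.410542
W = 6019.50 N

6019.50
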